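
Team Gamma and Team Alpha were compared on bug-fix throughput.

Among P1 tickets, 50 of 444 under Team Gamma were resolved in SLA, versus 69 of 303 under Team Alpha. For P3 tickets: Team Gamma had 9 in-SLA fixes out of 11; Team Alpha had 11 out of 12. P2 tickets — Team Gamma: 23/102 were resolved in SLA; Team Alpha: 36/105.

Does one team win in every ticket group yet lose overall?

P1: Team Gamma 50/444 = 11.3%, Team Alpha 69/303 = 22.8% → Team Alpha
P3: Team Gamma 9/11 = 81.8%, Team Alpha 11/12 = 91.7% → Team Alpha
P2: Team Gamma 23/102 = 22.5%, Team Alpha 36/105 = 34.3% → Team Alpha
Overall: Team Gamma 82/557 = 14.7%, Team Alpha 116/420 = 27.6% → Team Alpha
Team Alpha wins overall and in every ticket group — no reversal.

No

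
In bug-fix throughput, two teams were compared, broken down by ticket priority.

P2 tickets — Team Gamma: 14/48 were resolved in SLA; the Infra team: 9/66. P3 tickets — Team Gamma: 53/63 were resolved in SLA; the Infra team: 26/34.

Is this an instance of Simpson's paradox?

No

P2: Team Gamma 14/48 = 29.2%, the Infra team 9/66 = 13.6% → Team Gamma
P3: Team Gamma 53/63 = 84.1%, the Infra team 26/34 = 76.5% → Team Gamma
Overall: Team Gamma 67/111 = 60.4%, the Infra team 35/100 = 35.0% → Team Gamma
Team Gamma wins overall and in every ticket group — no reversal.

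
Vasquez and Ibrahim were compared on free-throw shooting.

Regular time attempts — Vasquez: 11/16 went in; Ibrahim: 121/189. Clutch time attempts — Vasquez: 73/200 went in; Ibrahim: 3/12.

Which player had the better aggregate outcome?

Regular time: Vasquez 11/16 = 68.8%, Ibrahim 121/189 = 64.0% → Vasquez
Clutch time: Vasquez 73/200 = 36.5%, Ibrahim 3/12 = 25.0% → Vasquez
Overall: Vasquez 84/216 = 38.9%, Ibrahim 124/201 = 61.7% → Ibrahim
(Vasquez wins every game group but Ibrahim wins overall — Vasquez's attempts skew toward the low-rate clutch time group.)

Ibrahim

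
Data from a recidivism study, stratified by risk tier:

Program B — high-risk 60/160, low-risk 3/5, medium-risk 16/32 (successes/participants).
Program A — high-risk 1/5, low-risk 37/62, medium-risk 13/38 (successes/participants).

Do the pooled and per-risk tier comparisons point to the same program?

No

High-risk: Program B 60/160 = 37.5%, Program A 1/5 = 20.0% → Program B
Low-risk: Program B 3/5 = 60.0%, Program A 37/62 = 59.7% → Program B
Medium-risk: Program B 16/32 = 50.0%, Program A 13/38 = 34.2% → Program B
Overall: Program B 79/197 = 40.1%, Program A 51/105 = 48.6% → Program A
Program B wins each risk group but Program A wins overall — the comparison reverses. Program B's participants skew toward high-risk, which has a lower base rate.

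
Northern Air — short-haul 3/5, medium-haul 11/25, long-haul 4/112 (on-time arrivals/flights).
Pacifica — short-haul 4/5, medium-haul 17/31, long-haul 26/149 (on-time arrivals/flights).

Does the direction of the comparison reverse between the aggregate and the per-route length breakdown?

No

Short-haul: Northern Air 3/5 = 60.0%, Pacifica 4/5 = 80.0% → Pacifica
Medium-haul: Northern Air 11/25 = 44.0%, Pacifica 17/31 = 54.8% → Pacifica
Long-haul: Northern Air 4/112 = 3.6%, Pacifica 26/149 = 17.4% → Pacifica
Overall: Northern Air 18/142 = 12.7%, Pacifica 47/185 = 25.4% → Pacifica
Pacifica wins overall and in every route group — no reversal.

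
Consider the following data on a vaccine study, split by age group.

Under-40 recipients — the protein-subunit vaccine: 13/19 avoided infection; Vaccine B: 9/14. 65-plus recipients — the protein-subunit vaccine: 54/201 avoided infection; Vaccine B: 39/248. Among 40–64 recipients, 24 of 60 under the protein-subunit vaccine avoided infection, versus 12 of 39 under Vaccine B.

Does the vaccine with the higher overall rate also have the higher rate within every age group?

Under-40: the protein-subunit vaccine 13/19 = 68.4%, Vaccine B 9/14 = 64.3% → the protein-subunit vaccine
65-plus: the protein-subunit vaccine 54/201 = 26.9%, Vaccine B 39/248 = 15.7% → the protein-subunit vaccine
40–64: the protein-subunit vaccine 24/60 = 40.0%, Vaccine B 12/39 = 30.8% → the protein-subunit vaccine
Overall: the protein-subunit vaccine 91/280 = 32.5%, Vaccine B 60/301 = 19.9% → the protein-subunit vaccine
The protein-subunit vaccine wins overall and in every age group — no reversal.

Yes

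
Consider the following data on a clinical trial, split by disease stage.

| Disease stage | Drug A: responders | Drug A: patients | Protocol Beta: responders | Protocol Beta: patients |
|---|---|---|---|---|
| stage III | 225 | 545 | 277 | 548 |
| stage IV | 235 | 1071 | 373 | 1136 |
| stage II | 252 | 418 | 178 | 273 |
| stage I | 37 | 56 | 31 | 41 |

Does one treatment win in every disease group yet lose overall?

Stage III: Drug A 225/545 = 41.3%, Protocol Beta 277/548 = 50.5% → Protocol Beta
Stage IV: Drug A 235/1071 = 21.9%, Protocol Beta 373/1136 = 32.8% → Protocol Beta
Stage II: Drug A 252/418 = 60.3%, Protocol Beta 178/273 = 65.2% → Protocol Beta
Stage I: Drug A 37/56 = 66.1%, Protocol Beta 31/41 = 75.6% → Protocol Beta
Overall: Drug A 749/2090 = 35.8%, Protocol Beta 859/1998 = 43.0% → Protocol Beta
Protocol Beta wins overall and in every disease group — no reversal.

No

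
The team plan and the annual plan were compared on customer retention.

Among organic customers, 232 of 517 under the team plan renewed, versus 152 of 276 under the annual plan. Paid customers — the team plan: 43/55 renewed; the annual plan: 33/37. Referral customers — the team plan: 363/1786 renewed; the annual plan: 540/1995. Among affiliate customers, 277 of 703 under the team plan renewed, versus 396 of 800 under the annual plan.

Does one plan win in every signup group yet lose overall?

No

Organic: the team plan 232/517 = 44.9%, the annual plan 152/276 = 55.1% → the annual plan
Paid: the team plan 43/55 = 78.2%, the annual plan 33/37 = 89.2% → the annual plan
Referral: the team plan 363/1786 = 20.3%, the annual plan 540/1995 = 27.1% → the annual plan
Affiliate: the team plan 277/703 = 39.4%, the annual plan 396/800 = 49.5% → the annual plan
Overall: the team plan 915/3061 = 29.9%, the annual plan 1121/3108 = 36.1% → the annual plan
The annual plan wins overall and in every signup group — no reversal.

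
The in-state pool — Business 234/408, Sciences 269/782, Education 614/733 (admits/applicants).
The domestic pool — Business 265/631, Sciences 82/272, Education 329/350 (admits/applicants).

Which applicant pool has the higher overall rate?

the in-state pool

Business: the in-state pool 234/408 = 57.4%, the domestic pool 265/631 = 42.0% → the in-state pool
Sciences: the in-state pool 269/782 = 34.4%, the domestic pool 82/272 = 30.1% → the in-state pool
Education: the in-state pool 614/733 = 83.8%, the domestic pool 329/350 = 94.0% → the domestic pool
Overall: the in-state pool 1117/1923 = 58.1%, the domestic pool 676/1253 = 54.0% → the in-state pool
(Neither sweeps every department group, but the in-state pool has the higher pooled rate.)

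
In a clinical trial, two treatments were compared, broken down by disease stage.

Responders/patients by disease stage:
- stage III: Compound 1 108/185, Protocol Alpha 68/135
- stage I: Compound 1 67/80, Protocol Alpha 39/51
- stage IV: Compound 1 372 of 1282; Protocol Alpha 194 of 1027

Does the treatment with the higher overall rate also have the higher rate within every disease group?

Stage III: Compound 1 108/185 = 58.4%, Protocol Alpha 68/135 = 50.4% → Compound 1
Stage I: Compound 1 67/80 = 83.8%, Protocol Alpha 39/51 = 76.5% → Compound 1
Stage IV: Compound 1 372/1282 = 29.0%, Protocol Alpha 194/1027 = 18.9% → Compound 1
Overall: Compound 1 547/1547 = 35.4%, Protocol Alpha 301/1213 = 24.8% → Compound 1
Compound 1 wins overall and in every disease group — no reversal.

Yes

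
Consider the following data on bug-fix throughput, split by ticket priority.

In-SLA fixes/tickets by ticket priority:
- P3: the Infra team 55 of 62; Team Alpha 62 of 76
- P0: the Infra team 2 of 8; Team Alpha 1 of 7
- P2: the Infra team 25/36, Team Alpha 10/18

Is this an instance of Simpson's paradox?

No

P3: the Infra team 55/62 = 88.7%, Team Alpha 62/76 = 81.6% → the Infra team
P0: the Infra team 2/8 = 25.0%, Team Alpha 1/7 = 14.3% → the Infra team
P2: the Infra team 25/36 = 69.4%, Team Alpha 10/18 = 55.6% → the Infra team
Overall: the Infra team 82/106 = 77.4%, Team Alpha 73/101 = 72.3% → the Infra team
The Infra team wins overall and in every ticket group — no reversal.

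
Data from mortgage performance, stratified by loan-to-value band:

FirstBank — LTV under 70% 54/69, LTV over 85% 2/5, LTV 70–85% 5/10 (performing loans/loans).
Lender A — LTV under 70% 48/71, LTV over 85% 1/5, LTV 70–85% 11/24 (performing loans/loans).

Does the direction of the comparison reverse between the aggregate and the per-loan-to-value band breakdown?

LTV under 70%: FirstBank 54/69 = 78.3%, Lender A 48/71 = 67.6% → FirstBank
LTV over 85%: FirstBank 2/5 = 40.0%, Lender A 1/5 = 20.0% → FirstBank
LTV 70–85%: FirstBank 5/10 = 50.0%, Lender A 11/24 = 45.8% → FirstBank
Overall: FirstBank 61/84 = 72.6%, Lender A 60/100 = 60.0% → FirstBank
FirstBank wins overall and in every loan-to-value group — no reversal.

No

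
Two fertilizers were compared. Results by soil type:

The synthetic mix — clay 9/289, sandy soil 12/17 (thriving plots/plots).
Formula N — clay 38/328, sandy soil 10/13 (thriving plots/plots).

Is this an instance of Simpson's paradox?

No

Clay: the synthetic mix 9/289 = 3.1%, Formula N 38/328 = 11.6% → Formula N
Sandy soil: the synthetic mix 12/17 = 70.6%, Formula N 10/13 = 76.9% → Formula N
Overall: the synthetic mix 21/306 = 6.9%, Formula N 48/341 = 14.1% → Formula N
Formula N wins overall and in every soil group — no reversal.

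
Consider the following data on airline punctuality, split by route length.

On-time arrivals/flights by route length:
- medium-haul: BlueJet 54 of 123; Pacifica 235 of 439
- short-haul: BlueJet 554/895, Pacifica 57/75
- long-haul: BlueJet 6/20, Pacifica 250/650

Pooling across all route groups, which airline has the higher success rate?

Medium-haul: BlueJet 54/123 = 43.9%, Pacifica 235/439 = 53.5% → Pacifica
Short-haul: BlueJet 554/895 = 61.9%, Pacifica 57/75 = 76.0% → Pacifica
Long-haul: BlueJet 6/20 = 30.0%, Pacifica 250/650 = 38.5% → Pacifica
Overall: BlueJet 614/1038 = 59.2%, Pacifica 542/1164 = 46.6% → BlueJet
(Pacifica wins every route group but BlueJet wins overall — Pacifica's flights skew toward the low-rate long-haul group.)

BlueJet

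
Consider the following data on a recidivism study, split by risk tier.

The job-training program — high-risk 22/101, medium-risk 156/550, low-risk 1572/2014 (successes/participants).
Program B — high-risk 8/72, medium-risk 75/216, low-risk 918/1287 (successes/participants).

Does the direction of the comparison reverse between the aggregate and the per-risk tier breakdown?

No

High-risk: the job-training program 22/101 = 21.8%, Program B 8/72 = 11.1% → the job-training program
Medium-risk: the job-training program 156/550 = 28.4%, Program B 75/216 = 34.7% → Program B
Low-risk: the job-training program 1572/2014 = 78.1%, Program B 918/1287 = 71.3% → the job-training program
Overall: the job-training program 1750/2665 = 65.7%, Program B 1001/1575 = 63.6% → the job-training program
Neither sweeps: the job-training program wins 2 of 3 groups, Program B wins 1. The job-training program wins overall but not every group — no Simpson reversal.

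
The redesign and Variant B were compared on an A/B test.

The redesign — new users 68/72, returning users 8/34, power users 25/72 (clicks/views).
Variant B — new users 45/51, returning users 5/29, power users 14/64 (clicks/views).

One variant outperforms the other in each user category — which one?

New users: the redesign 68/72 = 94.4%, Variant B 45/51 = 88.2% → the redesign
Returning users: the redesign 8/34 = 23.5%, Variant B 5/29 = 17.2% → the redesign
Power users: the redesign 25/72 = 34.7%, Variant B 14/64 = 21.9% → the redesign
The redesign has the higher rate in all 3 groups.

the redesign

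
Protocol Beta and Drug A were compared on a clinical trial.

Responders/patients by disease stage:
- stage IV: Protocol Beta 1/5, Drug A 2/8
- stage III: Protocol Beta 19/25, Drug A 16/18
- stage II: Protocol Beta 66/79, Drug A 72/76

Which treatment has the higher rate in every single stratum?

Stage IV: Protocol Beta 1/5 = 20.0%, Drug A 2/8 = 25.0% → Drug A
Stage III: Protocol Beta 19/25 = 76.0%, Drug A 16/18 = 88.9% → Drug A
Stage II: Protocol Beta 66/79 = 83.5%, Drug A 72/76 = 94.7% → Drug A
Drug A has the higher rate in all 3 groups.

Drug A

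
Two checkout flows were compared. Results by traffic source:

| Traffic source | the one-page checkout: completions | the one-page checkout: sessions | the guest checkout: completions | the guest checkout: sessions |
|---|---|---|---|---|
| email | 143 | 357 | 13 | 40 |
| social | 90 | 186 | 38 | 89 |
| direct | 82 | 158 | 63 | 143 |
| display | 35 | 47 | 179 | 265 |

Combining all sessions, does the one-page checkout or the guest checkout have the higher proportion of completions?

the guest checkout

Email: the one-page checkout 143/357 = 40.1%, the guest checkout 13/40 = 32.5% → the one-page checkout
Social: the one-page checkout 90/186 = 48.4%, the guest checkout 38/89 = 42.7% → the one-page checkout
Direct: the one-page checkout 82/158 = 51.9%, the guest checkout 63/143 = 44.1% → the one-page checkout
Display: the one-page checkout 35/47 = 74.5%, the guest checkout 179/265 = 67.5% → the one-page checkout
Overall: the one-page checkout 350/748 = 46.8%, the guest checkout 293/537 = 54.6% → the guest checkout
(The one-page checkout wins every traffic group but the guest checkout wins overall — the one-page checkout's sessions skew toward the low-rate email group.)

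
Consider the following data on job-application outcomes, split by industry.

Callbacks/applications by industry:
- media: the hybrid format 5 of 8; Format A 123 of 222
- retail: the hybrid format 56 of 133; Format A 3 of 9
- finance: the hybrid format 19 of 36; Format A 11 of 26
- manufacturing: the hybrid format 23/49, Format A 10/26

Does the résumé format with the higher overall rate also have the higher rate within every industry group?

No

Media: the hybrid format 5/8 = 62.5%, Format A 123/222 = 55.4% → the hybrid format
Retail: the hybrid format 56/133 = 42.1%, Format A 3/9 = 33.3% → the hybrid format
Finance: the hybrid format 19/36 = 52.8%, Format A 11/26 = 42.3% → the hybrid format
Manufacturing: the hybrid format 23/49 = 46.9%, Format A 10/26 = 38.5% → the hybrid format
Overall: the hybrid format 103/226 = 45.6%, Format A 147/283 = 51.9% → Format A
The hybrid format wins each industry group but Format A wins overall — the comparison reverses. The hybrid format's applications skew toward retail, which has a lower base rate.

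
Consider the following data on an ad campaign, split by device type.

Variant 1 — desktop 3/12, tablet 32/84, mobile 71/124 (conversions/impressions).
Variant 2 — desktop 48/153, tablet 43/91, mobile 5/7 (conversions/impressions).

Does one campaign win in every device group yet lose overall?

Yes

Desktop: Variant 1 3/12 = 25.0%, Variant 2 48/153 = 31.4% → Variant 2
Tablet: Variant 1 32/84 = 38.1%, Variant 2 43/91 = 47.3% → Variant 2
Mobile: Variant 1 71/124 = 57.3%, Variant 2 5/7 = 71.4% → Variant 2
Overall: Variant 1 106/220 = 48.2%, Variant 2 96/251 = 38.2% → Variant 1
Variant 2 wins each device group but Variant 1 wins overall — the comparison reverses. Variant 2's impressions skew toward desktop, which has a lower base rate.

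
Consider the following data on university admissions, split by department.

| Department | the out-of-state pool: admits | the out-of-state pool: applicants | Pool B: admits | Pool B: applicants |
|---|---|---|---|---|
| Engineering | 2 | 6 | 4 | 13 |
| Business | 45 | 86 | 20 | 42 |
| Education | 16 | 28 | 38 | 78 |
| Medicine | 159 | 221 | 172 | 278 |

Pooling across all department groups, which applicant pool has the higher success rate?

Engineering: the out-of-state pool 2/6 = 33.3%, Pool B 4/13 = 30.8% → the out-of-state pool
Business: the out-of-state pool 45/86 = 52.3%, Pool B 20/42 = 47.6% → the out-of-state pool
Education: the out-of-state pool 16/28 = 57.1%, Pool B 38/78 = 48.7% → the out-of-state pool
Medicine: the out-of-state pool 159/221 = 71.9%, Pool B 172/278 = 61.9% → the out-of-state pool
Overall: the out-of-state pool 222/341 = 65.1%, Pool B 234/411 = 56.9% → the out-of-state pool

the out-of-state pool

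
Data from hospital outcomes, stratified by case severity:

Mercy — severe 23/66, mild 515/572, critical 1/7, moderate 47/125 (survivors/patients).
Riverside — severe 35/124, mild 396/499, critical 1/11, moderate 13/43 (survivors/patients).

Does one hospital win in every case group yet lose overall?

No

Severe: Mercy 23/66 = 34.8%, Riverside 35/124 = 28.2% → Mercy
Mild: Mercy 515/572 = 90.0%, Riverside 396/499 = 79.4% → Mercy
Critical: Mercy 1/7 = 14.3%, Riverside 1/11 = 9.1% → Mercy
Moderate: Mercy 47/125 = 37.6%, Riverside 13/43 = 30.2% → Mercy
Overall: Mercy 586/770 = 76.1%, Riverside 445/677 = 65.7% → Mercy
Mercy wins overall and in every case group — no reversal.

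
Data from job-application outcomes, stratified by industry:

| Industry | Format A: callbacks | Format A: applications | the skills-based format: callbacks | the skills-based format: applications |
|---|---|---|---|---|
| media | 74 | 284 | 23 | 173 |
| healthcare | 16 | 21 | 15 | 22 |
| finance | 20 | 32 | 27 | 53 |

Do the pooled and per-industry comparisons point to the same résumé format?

Media: Format A 74/284 = 26.1%, the skills-based format 23/173 = 13.3% → Format A
Healthcare: Format A 16/21 = 76.2%, the skills-based format 15/22 = 68.2% → Format A
Finance: Format A 20/32 = 62.5%, the skills-based format 27/53 = 50.9% → Format A
Overall: Format A 110/337 = 32.6%, the skills-based format 65/248 = 26.2% → Format A
Format A wins overall and in every industry group — no reversal.

Yes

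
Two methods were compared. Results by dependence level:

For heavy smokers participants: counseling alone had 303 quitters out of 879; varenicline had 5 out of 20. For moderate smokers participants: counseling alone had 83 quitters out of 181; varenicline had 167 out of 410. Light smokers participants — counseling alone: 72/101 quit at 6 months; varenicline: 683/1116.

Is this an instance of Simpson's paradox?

Heavy smokers: counseling alone 303/879 = 34.5%, varenicline 5/20 = 25.0% → counseling alone
Moderate smokers: counseling alone 83/181 = 45.9%, varenicline 167/410 = 40.7% → counseling alone
Light smokers: counseling alone 72/101 = 71.3%, varenicline 683/1116 = 61.2% → counseling alone
Overall: counseling alone 458/1161 = 39.4%, varenicline 855/1546 = 55.3% → varenicline
Counseling alone wins each dependence group but varenicline wins overall — the comparison reverses. Counseling alone's participants skew toward heavy smokers, which has a lower base rate.

Yes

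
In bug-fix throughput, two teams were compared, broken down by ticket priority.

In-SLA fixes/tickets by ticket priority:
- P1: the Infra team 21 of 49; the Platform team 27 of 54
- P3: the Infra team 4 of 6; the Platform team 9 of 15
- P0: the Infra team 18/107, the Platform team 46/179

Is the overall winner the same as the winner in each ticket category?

P1: the Infra team 21/49 = 42.9%, the Platform team 27/54 = 50.0% → the Platform team
P3: the Infra team 4/6 = 66.7%, the Platform team 9/15 = 60.0% → the Infra team
P0: the Infra team 18/107 = 16.8%, the Platform team 46/179 = 25.7% → the Platform team
Overall: the Infra team 43/162 = 26.5%, the Platform team 82/248 = 33.1% → the Platform team
Neither sweeps: the Infra team wins 1 of 3 groups, the Platform team wins 2. The Platform team wins overall but not every group — no Simpson reversal.

No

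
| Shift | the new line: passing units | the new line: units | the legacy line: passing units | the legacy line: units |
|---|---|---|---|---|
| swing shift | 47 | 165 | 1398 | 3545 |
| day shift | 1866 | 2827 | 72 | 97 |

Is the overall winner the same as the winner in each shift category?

No

Swing shift: the new line 47/165 = 28.5%, the legacy line 1398/3545 = 39.4% → the legacy line
Day shift: the new line 1866/2827 = 66.0%, the legacy line 72/97 = 74.2% → the legacy line
Overall: the new line 1913/2992 = 63.9%, the legacy line 1470/3642 = 40.4% → the new line
The legacy line wins each shift group but the new line wins overall — the comparison reverses. The legacy line's units skew toward swing shift, which has a lower base rate.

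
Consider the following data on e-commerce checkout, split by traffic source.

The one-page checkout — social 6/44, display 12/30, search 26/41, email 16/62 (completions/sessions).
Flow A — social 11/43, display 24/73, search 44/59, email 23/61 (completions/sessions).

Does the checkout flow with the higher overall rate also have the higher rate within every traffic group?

Social: the one-page checkout 6/44 = 13.6%, Flow A 11/43 = 25.6% → Flow A
Display: the one-page checkout 12/30 = 40.0%, Flow A 24/73 = 32.9% → the one-page checkout
Search: the one-page checkout 26/41 = 63.4%, Flow A 44/59 = 74.6% → Flow A
Email: the one-page checkout 16/62 = 25.8%, Flow A 23/61 = 37.7% → Flow A
Overall: the one-page checkout 60/177 = 33.9%, Flow A 102/236 = 43.2% → Flow A
Neither sweeps: the one-page checkout wins 1 of 4 groups, Flow A wins 3. Flow A wins overall but not every group — no Simpson reversal.

No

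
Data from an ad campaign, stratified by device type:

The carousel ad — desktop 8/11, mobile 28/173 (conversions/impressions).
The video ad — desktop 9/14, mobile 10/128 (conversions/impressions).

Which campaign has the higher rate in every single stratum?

the carousel ad

Desktop: the carousel ad 8/11 = 72.7%, the video ad 9/14 = 64.3% → the carousel ad
Mobile: the carousel ad 28/173 = 16.2%, the video ad 10/128 = 7.8% → the carousel ad
The carousel ad has the higher rate in both groups.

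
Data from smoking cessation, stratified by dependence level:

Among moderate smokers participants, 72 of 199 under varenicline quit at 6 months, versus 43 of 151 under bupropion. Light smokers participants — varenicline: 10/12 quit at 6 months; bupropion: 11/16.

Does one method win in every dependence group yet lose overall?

No

Moderate smokers: varenicline 72/199 = 36.2%, bupropion 43/151 = 28.5% → varenicline
Light smokers: varenicline 10/12 = 83.3%, bupropion 11/16 = 68.8% → varenicline
Overall: varenicline 82/211 = 38.9%, bupropion 54/167 = 32.3% → varenicline
Varenicline wins overall and in every dependence group — no reversal.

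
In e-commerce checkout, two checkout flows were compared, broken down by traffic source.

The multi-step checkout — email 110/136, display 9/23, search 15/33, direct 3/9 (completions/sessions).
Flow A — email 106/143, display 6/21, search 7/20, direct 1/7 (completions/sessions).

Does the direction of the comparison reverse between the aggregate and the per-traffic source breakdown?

No

Email: the multi-step checkout 110/136 = 80.9%, Flow A 106/143 = 74.1% → the multi-step checkout
Display: the multi-step checkout 9/23 = 39.1%, Flow A 6/21 = 28.6% → the multi-step checkout
Search: the multi-step checkout 15/33 = 45.5%, Flow A 7/20 = 35.0% → the multi-step checkout
Direct: the multi-step checkout 3/9 = 33.3%, Flow A 1/7 = 14.3% → the multi-step checkout
Overall: the multi-step checkout 137/201 = 68.2%, Flow A 120/191 = 62.8% → the multi-step checkout
The multi-step checkout wins overall and in every traffic group — no reversal.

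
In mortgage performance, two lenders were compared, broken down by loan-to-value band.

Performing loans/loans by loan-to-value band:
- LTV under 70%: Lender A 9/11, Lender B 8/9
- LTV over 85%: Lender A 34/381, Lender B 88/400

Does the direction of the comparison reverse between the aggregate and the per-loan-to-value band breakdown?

No

LTV under 70%: Lender A 9/11 = 81.8%, Lender B 8/9 = 88.9% → Lender B
LTV over 85%: Lender A 34/381 = 8.9%, Lender B 88/400 = 22.0% → Lender B
Overall: Lender A 43/392 = 11.0%, Lender B 96/409 = 23.5% → Lender B
Lender B wins overall and in every loan-to-value group — no reversal.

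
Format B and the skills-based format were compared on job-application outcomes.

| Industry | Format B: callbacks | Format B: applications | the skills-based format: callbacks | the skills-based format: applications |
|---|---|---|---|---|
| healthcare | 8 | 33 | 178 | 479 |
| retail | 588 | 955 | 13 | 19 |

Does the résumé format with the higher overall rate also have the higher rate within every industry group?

No

Healthcare: Format B 8/33 = 24.2%, the skills-based format 178/479 = 37.2% → the skills-based format
Retail: Format B 588/955 = 61.6%, the skills-based format 13/19 = 68.4% → the skills-based format
Overall: Format B 596/988 = 60.3%, the skills-based format 191/498 = 38.4% → Format B
The skills-based format wins each industry group but Format B wins overall — the comparison reverses. The skills-based format's applications skew toward healthcare, which has a lower base rate.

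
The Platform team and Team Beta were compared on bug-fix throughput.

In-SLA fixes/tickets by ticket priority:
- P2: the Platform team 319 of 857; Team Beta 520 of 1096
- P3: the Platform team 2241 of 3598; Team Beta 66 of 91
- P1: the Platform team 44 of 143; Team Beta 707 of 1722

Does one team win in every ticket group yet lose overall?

P2: the Platform team 319/857 = 37.2%, Team Beta 520/1096 = 47.4% → Team Beta
P3: the Platform team 2241/3598 = 62.3%, Team Beta 66/91 = 72.5% → Team Beta
P1: the Platform team 44/143 = 30.8%, Team Beta 707/1722 = 41.1% → Team Beta
Overall: the Platform team 2604/4598 = 56.6%, Team Beta 1293/2909 = 44.4% → the Platform team
Team Beta wins each ticket group but the Platform team wins overall — the comparison reverses. Team Beta's tickets skew toward P1, which has a lower base rate.

Yes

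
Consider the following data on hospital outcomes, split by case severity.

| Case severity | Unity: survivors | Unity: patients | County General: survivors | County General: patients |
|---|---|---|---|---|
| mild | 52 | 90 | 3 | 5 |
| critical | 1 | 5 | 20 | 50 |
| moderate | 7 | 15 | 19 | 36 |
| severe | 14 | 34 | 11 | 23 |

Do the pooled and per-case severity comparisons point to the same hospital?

Mild: Unity 52/90 = 57.8%, County General 3/5 = 60.0% → County General
Critical: Unity 1/5 = 20.0%, County General 20/50 = 40.0% → County General
Moderate: Unity 7/15 = 46.7%, County General 19/36 = 52.8% → County General
Severe: Unity 14/34 = 41.2%, County General 11/23 = 47.8% → County General
Overall: Unity 74/144 = 51.4%, County General 53/114 = 46.5% → Unity
County General wins each case group but Unity wins overall — the comparison reverses. County General's patients skew toward critical, which has a lower base rate.

No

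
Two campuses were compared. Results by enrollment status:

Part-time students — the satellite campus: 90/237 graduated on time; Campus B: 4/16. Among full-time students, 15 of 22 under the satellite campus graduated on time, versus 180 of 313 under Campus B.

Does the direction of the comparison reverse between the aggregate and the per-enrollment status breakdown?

Yes

Part-time: the satellite campus 90/237 = 38.0%, Campus B 4/16 = 25.0% → the satellite campus
Full-time: the satellite campus 15/22 = 68.2%, Campus B 180/313 = 57.5% → the satellite campus
Overall: the satellite campus 105/259 = 40.5%, Campus B 184/329 = 55.9% → Campus B
The satellite campus wins each enrollment group but Campus B wins overall — the comparison reverses. The satellite campus's students skew toward part-time, which has a lower base rate.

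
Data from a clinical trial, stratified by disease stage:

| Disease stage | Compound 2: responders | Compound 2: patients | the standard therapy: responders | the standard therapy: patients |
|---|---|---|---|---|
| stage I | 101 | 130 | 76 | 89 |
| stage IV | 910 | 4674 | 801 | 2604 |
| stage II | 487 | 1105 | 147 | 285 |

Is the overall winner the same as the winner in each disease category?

Stage I: Compound 2 101/130 = 77.7%, the standard therapy 76/89 = 85.4% → the standard therapy
Stage IV: Compound 2 910/4674 = 19.5%, the standard therapy 801/2604 = 30.8% → the standard therapy
Stage II: Compound 2 487/1105 = 44.1%, the standard therapy 147/285 = 51.6% → the standard therapy
Overall: Compound 2 1498/5909 = 25.4%, the standard therapy 1024/2978 = 34.4% → the standard therapy
The standard therapy wins overall and in every disease group — no reversal.

Yes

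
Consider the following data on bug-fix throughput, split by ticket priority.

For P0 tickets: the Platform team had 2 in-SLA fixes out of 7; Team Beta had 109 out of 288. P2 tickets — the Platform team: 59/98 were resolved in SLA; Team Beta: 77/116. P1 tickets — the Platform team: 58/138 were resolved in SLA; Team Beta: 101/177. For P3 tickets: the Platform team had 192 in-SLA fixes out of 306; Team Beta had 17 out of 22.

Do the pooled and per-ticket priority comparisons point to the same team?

No

P0: the Platform team 2/7 = 28.6%, Team Beta 109/288 = 37.8% → Team Beta
P2: the Platform team 59/98 = 60.2%, Team Beta 77/116 = 66.4% → Team Beta
P1: the Platform team 58/138 = 42.0%, Team Beta 101/177 = 57.1% → Team Beta
P3: the Platform team 192/306 = 62.7%, Team Beta 17/22 = 77.3% → Team Beta
Overall: the Platform team 311/549 = 56.6%, Team Beta 304/603 = 50.4% → the Platform team
Team Beta wins each ticket group but the Platform team wins overall — the comparison reverses. Team Beta's tickets skew toward P0, which has a lower base rate.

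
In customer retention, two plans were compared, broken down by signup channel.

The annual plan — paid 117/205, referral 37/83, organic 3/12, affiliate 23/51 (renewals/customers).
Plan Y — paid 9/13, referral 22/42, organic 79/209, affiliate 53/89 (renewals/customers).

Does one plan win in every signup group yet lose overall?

Paid: the annual plan 117/205 = 57.1%, Plan Y 9/13 = 69.2% → Plan Y
Referral: the annual plan 37/83 = 44.6%, Plan Y 22/42 = 52.4% → Plan Y
Organic: the annual plan 3/12 = 25.0%, Plan Y 79/209 = 37.8% → Plan Y
Affiliate: the annual plan 23/51 = 45.1%, Plan Y 53/89 = 59.6% → Plan Y
Overall: the annual plan 180/351 = 51.3%, Plan Y 163/353 = 46.2% → the annual plan
Plan Y wins each signup group but the annual plan wins overall — the comparison reverses. Plan Y's customers skew toward organic, which has a lower base rate.

Yes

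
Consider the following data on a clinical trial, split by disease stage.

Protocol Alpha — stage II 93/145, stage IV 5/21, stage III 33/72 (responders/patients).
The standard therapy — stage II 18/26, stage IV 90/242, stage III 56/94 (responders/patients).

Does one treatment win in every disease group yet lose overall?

Stage II: Protocol Alpha 93/145 = 64.1%, the standard therapy 18/26 = 69.2% → the standard therapy
Stage IV: Protocol Alpha 5/21 = 23.8%, the standard therapy 90/242 = 37.2% → the standard therapy
Stage III: Protocol Alpha 33/72 = 45.8%, the standard therapy 56/94 = 59.6% → the standard therapy
Overall: Protocol Alpha 131/238 = 55.0%, the standard therapy 164/362 = 45.3% → Protocol Alpha
The standard therapy wins each disease group but Protocol Alpha wins overall — the comparison reverses. The standard therapy's patients skew toward stage IV, which has a lower base rate.

Yes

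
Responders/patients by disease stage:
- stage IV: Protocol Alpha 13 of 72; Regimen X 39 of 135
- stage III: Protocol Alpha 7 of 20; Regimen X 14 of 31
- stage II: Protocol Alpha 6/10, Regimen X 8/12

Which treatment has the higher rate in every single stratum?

Regimen X

Stage IV: Protocol Alpha 13/72 = 18.1%, Regimen X 39/135 = 28.9% → Regimen X
Stage III: Protocol Alpha 7/20 = 35.0%, Regimen X 14/31 = 45.2% → Regimen X
Stage II: Protocol Alpha 6/10 = 60.0%, Regimen X 8/12 = 66.7% → Regimen X
Regimen X has the higher rate in all 3 groups.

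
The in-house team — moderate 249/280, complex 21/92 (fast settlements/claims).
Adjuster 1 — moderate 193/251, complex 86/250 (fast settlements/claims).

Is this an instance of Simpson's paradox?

Moderate: the in-house team 249/280 = 88.9%, Adjuster 1 193/251 = 76.9% → the in-house team
Complex: the in-house team 21/92 = 22.8%, Adjuster 1 86/250 = 34.4% → Adjuster 1
Overall: the in-house team 270/372 = 72.6%, Adjuster 1 279/501 = 55.7% → the in-house team
Neither sweeps: the in-house team wins 1 of 2 groups, Adjuster 1 wins 1. The in-house team wins overall but not every group — no Simpson reversal.

No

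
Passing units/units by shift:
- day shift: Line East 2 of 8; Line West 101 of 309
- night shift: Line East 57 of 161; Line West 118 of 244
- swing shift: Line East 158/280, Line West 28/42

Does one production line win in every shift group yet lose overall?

Day shift: Line East 2/8 = 25.0%, Line West 101/309 = 32.7% → Line West
Night shift: Line East 57/161 = 35.4%, Line West 118/244 = 48.4% → Line West
Swing shift: Line East 158/280 = 56.4%, Line West 28/42 = 66.7% → Line West
Overall: Line East 217/449 = 48.3%, Line West 247/595 = 41.5% → Line East
Line West wins each shift group but Line East wins overall — the comparison reverses. Line West's units skew toward day shift, which has a lower base rate.

Yes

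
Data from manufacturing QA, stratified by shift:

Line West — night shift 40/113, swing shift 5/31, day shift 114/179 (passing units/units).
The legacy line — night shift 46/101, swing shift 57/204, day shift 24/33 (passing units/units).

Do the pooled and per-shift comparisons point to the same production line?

Night shift: Line West 40/113 = 35.4%, the legacy line 46/101 = 45.5% → the legacy line
Swing shift: Line West 5/31 = 16.1%, the legacy line 57/204 = 27.9% → the legacy line
Day shift: Line West 114/179 = 63.7%, the legacy line 24/33 = 72.7% → the legacy line
Overall: Line West 159/323 = 49.2%, the legacy line 127/338 = 37.6% → Line West
The legacy line wins each shift group but Line West wins overall — the comparison reverses. The legacy line's units skew toward swing shift, which has a lower base rate.

No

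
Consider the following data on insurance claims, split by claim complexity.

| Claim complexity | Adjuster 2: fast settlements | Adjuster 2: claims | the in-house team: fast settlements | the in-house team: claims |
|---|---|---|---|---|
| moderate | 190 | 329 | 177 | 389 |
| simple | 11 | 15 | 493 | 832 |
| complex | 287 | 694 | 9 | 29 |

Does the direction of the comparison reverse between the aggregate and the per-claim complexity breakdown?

Yes

Moderate: Adjuster 2 190/329 = 57.8%, the in-house team 177/389 = 45.5% → Adjuster 2
Simple: Adjuster 2 11/15 = 73.3%, the in-house team 493/832 = 59.3% → Adjuster 2
Complex: Adjuster 2 287/694 = 41.4%, the in-house team 9/29 = 31.0% → Adjuster 2
Overall: Adjuster 2 488/1038 = 47.0%, the in-house team 679/1250 = 54.3% → the in-house team
Adjuster 2 wins each claim group but the in-house team wins overall — the comparison reverses. Adjuster 2's claims skew toward complex, which has a lower base rate.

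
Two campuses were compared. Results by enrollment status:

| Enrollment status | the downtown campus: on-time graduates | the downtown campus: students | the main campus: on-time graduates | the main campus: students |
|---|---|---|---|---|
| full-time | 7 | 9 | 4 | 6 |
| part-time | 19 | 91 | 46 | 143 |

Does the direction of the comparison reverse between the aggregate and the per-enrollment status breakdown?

Full-time: the downtown campus 7/9 = 77.8%, the main campus 4/6 = 66.7% → the downtown campus
Part-time: the downtown campus 19/91 = 20.9%, the main campus 46/143 = 32.2% → the main campus
Overall: the downtown campus 26/100 = 26.0%, the main campus 50/149 = 33.6% → the main campus
Neither sweeps: the downtown campus wins 1 of 2 groups, the main campus wins 1. The main campus wins overall but not every group — no Simpson reversal.

No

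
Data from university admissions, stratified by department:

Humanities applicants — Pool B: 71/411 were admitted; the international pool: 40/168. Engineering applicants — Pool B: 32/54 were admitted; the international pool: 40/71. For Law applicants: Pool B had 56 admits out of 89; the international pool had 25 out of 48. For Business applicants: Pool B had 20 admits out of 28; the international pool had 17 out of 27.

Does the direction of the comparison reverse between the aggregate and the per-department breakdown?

Humanities: Pool B 71/411 = 17.3%, the international pool 40/168 = 23.8% → the international pool
Engineering: Pool B 32/54 = 59.3%, the international pool 40/71 = 56.3% → Pool B
Law: Pool B 56/89 = 62.9%, the international pool 25/48 = 52.1% → Pool B
Business: Pool B 20/28 = 71.4%, the international pool 17/27 = 63.0% → Pool B
Overall: Pool B 179/582 = 30.8%, the international pool 122/314 = 38.9% → the international pool
Neither sweeps: Pool B wins 3 of 4 groups, the international pool wins 1. The international pool wins overall but not every group — no Simpson reversal.

No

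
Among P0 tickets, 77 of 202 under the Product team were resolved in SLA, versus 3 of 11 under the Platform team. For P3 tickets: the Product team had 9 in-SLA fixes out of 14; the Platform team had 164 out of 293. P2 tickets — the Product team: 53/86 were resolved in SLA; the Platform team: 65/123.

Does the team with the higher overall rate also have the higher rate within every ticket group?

P0: the Product team 77/202 = 38.1%, the Platform team 3/11 = 27.3% → the Product team
P3: the Product team 9/14 = 64.3%, the Platform team 164/293 = 56.0% → the Product team
P2: the Product team 53/86 = 61.6%, the Platform team 65/123 = 52.8% → the Product team
Overall: the Product team 139/302 = 46.0%, the Platform team 232/427 = 54.3% → the Platform team
The Product team wins each ticket group but the Platform team wins overall — the comparison reverses. The Product team's tickets skew toward P0, which has a lower base rate.

No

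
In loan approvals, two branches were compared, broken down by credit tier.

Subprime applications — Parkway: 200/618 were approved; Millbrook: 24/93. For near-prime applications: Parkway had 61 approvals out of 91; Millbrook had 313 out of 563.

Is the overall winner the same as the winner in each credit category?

Subprime: Parkway 200/618 = 32.4%, Millbrook 24/93 = 25.8% → Parkway
Near-prime: Parkway 61/91 = 67.0%, Millbrook 313/563 = 55.6% → Parkway
Overall: Parkway 261/709 = 36.8%, Millbrook 337/656 = 51.4% → Millbrook
Parkway wins each credit group but Millbrook wins overall — the comparison reverses. Parkway's applications skew toward subprime, which has a lower base rate.

No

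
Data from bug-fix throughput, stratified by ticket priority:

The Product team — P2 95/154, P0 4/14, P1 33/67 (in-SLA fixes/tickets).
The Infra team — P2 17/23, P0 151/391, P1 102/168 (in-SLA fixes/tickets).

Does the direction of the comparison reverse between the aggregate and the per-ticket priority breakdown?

P2: the Product team 95/154 = 61.7%, the Infra team 17/23 = 73.9% → the Infra team
P0: the Product team 4/14 = 28.6%, the Infra team 151/391 = 38.6% → the Infra team
P1: the Product team 33/67 = 49.3%, the Infra team 102/168 = 60.7% → the Infra team
Overall: the Product team 132/235 = 56.2%, the Infra team 270/582 = 46.4% → the Product team
The Infra team wins each ticket group but the Product team wins overall — the comparison reverses. The Infra team's tickets skew toward P0, which has a lower base rate.

Yes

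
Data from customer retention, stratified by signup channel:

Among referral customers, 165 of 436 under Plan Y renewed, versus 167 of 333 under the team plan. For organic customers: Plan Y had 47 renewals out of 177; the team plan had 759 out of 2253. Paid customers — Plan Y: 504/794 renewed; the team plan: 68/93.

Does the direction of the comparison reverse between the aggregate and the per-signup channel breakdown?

Referral: Plan Y 165/436 = 37.8%, the team plan 167/333 = 50.2% → the team plan
Organic: Plan Y 47/177 = 26.6%, the team plan 759/2253 = 33.7% → the team plan
Paid: Plan Y 504/794 = 63.5%, the team plan 68/93 = 73.1% → the team plan
Overall: Plan Y 716/1407 = 50.9%, the team plan 994/2679 = 37.1% → Plan Y
The team plan wins each signup group but Plan Y wins overall — the comparison reverses. The team plan's customers skew toward organic, which has a lower base rate.

Yes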